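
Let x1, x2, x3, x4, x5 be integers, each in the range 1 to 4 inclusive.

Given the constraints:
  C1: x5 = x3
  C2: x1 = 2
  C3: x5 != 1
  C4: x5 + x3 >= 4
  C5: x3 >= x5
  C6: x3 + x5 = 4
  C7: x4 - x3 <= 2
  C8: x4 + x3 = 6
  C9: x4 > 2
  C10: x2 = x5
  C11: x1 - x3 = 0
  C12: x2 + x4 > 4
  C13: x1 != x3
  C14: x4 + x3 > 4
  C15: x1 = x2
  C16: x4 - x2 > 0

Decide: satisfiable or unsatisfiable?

Unsatisfiable

From constraints 1, 10, and 15, x1 = x2 = x5 = x3, so x1 = x3. But constraint 13 says x1 ≠ x3. Contradiction.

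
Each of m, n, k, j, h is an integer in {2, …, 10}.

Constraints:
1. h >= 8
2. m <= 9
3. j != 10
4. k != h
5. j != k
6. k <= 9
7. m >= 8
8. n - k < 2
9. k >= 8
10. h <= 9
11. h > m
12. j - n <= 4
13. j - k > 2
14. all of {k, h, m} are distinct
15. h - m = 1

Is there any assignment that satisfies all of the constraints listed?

Constraints 1, 2, 6, 7, 9, and 10 confine each of k, h, m to the 2 values {8, 9}.
Constraint 14 requires all 3 of them to be distinct, but only 2 values are available — impossible by the pigeonhole principle.

Unsatisfiable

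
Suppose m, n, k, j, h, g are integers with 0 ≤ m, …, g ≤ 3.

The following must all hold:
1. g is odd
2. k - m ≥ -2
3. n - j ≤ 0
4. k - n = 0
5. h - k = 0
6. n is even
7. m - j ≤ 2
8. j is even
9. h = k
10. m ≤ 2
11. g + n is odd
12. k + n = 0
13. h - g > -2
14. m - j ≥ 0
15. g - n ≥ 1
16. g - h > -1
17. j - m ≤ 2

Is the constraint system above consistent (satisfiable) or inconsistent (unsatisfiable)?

Satisfiable

Try m = 0, n = 0, k = 0, j = 0, h = 0, g = 1.
Check constraint 2: k - m = 0; constraint 3: n - j = 0; constraint 4: k - n = 0. The remaining constraints are straightforward to verify.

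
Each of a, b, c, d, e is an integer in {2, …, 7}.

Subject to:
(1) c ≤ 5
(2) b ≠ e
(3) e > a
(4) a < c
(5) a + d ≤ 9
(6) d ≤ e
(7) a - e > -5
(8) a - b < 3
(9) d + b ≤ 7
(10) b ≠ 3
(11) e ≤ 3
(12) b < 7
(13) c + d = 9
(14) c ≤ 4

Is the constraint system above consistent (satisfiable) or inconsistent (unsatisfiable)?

From constraint 14: c ≤ 4. From constraints 6 and 11: d ≤ e ≤ 3. Hence c + d ≤ 7. But constraint 13 requires c + d = 9, and 9 > 7. Contradiction.

Unsatisfiable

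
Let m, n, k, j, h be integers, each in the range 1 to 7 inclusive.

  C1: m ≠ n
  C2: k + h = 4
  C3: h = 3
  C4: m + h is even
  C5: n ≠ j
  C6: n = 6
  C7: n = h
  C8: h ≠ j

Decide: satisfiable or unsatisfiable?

Constraint 6 fixes n = 6 and constraint 3 fixes h = 3, but constraint 7 requires n = h. Since 6 ≠ 3, contradiction.

Unsatisfiable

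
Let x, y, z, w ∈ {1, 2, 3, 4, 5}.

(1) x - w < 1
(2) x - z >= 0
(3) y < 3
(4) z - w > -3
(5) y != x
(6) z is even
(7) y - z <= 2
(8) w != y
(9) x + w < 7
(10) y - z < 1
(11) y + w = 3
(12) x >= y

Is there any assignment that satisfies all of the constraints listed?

Satisfiable

Take x = 2, y = 1, z = 2, w = 2. Then constraint 1: x - w = 0; constraint 2: x - z = 0, and every other listed constraint is also met.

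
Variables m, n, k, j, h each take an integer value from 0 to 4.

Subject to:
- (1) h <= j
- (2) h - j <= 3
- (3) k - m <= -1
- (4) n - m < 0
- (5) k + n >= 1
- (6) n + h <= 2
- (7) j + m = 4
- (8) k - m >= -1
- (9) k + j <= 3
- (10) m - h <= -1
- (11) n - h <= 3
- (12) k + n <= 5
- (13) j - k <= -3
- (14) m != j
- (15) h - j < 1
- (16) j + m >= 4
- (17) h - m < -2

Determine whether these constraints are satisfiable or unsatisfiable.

Unsatisfiable

Constraints 2, 3, 10, and 13 give j − h ≥ -3, h − m ≥ 1, m − k ≥ 1, k − j ≥ 3.
Adding all 4 inequalities: the left sides telescope to 0, and the right sides sum to (-3) + 1 + 1 + 3 = 2. So 0 ≥ 2, which is false.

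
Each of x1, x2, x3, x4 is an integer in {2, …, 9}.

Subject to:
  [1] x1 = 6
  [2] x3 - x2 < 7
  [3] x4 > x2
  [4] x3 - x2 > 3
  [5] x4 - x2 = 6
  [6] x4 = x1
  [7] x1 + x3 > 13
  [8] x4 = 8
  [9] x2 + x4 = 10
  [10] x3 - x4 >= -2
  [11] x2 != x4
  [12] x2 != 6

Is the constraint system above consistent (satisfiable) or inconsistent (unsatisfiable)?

Constraint 8 fixes x4 = 8 and constraint 1 fixes x1 = 6, but constraint 6 requires x4 = x1. Since 8 ≠ 6, contradiction.

Unsatisfiable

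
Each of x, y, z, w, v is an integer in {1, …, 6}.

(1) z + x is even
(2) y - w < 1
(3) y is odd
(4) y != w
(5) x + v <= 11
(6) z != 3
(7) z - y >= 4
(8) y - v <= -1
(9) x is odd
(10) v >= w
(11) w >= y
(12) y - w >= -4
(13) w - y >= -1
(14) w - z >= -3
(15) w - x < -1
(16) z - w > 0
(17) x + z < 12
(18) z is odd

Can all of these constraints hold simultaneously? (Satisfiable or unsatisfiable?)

One satisfying assignment is x = 5, y = 1, z = 5, w = 3, v = 4.
For the less obvious constraints — constraint 2: y - w = -2; constraint 5: x + v = 9; constraint 7: z - y = 4 — and the others hold by inspection.

Satisfiable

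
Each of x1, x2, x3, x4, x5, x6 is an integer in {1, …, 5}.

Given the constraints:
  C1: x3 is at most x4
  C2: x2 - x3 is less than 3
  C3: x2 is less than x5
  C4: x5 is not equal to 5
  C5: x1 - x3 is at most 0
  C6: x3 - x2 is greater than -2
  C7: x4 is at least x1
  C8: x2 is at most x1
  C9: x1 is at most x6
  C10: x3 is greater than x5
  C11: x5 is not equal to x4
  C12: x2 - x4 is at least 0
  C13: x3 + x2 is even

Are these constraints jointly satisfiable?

Constraints 1, 3, 10, and 12 give x2 < x5, x5 < x3, x3 ≤ x4, x4 ≤ x2. Chaining: x2 < x5 < x3 ≤ x4 ≤ x2, which forces x2 < x2 — impossible.

Unsatisfiable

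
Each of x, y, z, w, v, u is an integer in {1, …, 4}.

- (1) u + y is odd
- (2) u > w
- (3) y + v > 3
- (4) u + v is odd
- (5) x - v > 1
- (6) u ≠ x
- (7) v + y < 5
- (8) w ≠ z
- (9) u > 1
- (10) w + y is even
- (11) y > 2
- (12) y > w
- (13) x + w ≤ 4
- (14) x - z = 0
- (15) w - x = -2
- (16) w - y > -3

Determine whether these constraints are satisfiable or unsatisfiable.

Try x = 3, y = 3, z = 3, w = 1, v = 1, u = 2.
Check constraint 3: y + v = 4; constraint 5: x - v = 2. The remaining constraints are straightforward to verify.

Satisfiable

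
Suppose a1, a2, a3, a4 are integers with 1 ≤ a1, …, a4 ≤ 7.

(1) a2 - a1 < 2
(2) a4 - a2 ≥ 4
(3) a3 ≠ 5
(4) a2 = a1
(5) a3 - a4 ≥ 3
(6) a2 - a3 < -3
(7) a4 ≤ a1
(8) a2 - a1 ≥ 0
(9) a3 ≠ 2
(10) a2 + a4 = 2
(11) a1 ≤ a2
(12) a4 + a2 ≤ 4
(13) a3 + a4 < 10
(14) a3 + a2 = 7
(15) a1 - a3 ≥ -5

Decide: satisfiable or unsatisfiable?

Unsatisfiable

Constraints 2, 5, 8, and 15 give a4 − a2 ≥ 4, a2 − a1 ≥ 0, a1 − a3 ≥ -5, a3 − a4 ≥ 3.
Adding all 4 inequalities: the left sides telescope to 0, and the right sides sum to 4 + 0 + (-5) + 3 = 2. So 0 ≥ 2, which is false.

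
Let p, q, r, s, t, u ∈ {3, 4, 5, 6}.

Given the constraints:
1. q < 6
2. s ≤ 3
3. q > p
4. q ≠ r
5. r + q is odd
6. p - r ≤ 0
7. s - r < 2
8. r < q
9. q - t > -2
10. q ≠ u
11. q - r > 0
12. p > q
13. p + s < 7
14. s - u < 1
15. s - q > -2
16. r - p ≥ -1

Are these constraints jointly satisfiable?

Constraints 6, 11, and 12 give r < q, q < p, p ≤ r. Chaining: r < q < p ≤ r, which forces r < r — impossible.

Unsatisfiable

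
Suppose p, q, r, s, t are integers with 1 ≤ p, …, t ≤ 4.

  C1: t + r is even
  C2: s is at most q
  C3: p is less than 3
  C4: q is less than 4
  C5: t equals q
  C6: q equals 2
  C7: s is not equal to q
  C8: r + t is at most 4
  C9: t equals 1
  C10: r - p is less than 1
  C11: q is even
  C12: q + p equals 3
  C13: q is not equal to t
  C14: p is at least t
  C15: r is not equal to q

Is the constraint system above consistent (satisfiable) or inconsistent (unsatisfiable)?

Constraint 9 fixes t = 1 and constraint 6 fixes q = 2, but constraint 5 requires t = q. Since 1 ≠ 2, contradiction.

Unsatisfiable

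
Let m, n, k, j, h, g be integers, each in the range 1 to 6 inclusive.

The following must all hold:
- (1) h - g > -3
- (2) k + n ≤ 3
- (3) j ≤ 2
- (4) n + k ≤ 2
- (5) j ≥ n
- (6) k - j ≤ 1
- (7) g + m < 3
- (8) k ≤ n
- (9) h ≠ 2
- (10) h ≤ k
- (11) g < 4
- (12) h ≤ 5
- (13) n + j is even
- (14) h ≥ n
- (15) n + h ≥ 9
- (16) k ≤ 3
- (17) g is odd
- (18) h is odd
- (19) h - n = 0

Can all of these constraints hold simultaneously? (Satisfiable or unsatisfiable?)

Unsatisfiable

From constraints 3 and 5: n ≤ j ≤ 2. From constraint 12: h ≤ 5. Hence n + h ≤ 7. But constraint 15 requires n + h ≥ 9, and 9 > 7. Contradiction.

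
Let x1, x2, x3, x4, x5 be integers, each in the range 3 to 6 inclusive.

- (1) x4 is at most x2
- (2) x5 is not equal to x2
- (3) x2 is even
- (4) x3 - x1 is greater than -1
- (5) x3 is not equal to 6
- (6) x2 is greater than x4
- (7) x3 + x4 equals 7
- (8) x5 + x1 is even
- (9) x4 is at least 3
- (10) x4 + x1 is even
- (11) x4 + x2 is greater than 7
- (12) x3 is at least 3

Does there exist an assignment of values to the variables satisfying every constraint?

Setting (x1, x2, x3, x4, x5) = (3, 6, 4, 3, 5) satisfies everything: constraint 4: x3 - x1 = 1; constraint 7: x3 + x4 = 7; constraint 11: x4 + x2 = 9, and the others follow.

Satisfiable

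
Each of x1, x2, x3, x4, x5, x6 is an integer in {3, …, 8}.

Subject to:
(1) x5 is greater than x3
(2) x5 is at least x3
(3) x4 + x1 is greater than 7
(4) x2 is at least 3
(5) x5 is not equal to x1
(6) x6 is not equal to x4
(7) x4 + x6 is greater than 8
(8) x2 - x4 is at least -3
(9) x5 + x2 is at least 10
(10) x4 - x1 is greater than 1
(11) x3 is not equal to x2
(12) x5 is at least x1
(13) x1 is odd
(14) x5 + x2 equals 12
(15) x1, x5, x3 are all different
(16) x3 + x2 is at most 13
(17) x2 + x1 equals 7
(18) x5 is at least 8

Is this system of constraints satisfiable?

Satisfiable

Take x1 = 3, x2 = 4, x3 = 6, x4 = 5, x5 = 8, x6 = 6. Then constraint 3: x4 + x1 = 8; constraint 7: x4 + x6 = 11; constraint 8: x2 - x4 = -1, and every other listed constraint is also met.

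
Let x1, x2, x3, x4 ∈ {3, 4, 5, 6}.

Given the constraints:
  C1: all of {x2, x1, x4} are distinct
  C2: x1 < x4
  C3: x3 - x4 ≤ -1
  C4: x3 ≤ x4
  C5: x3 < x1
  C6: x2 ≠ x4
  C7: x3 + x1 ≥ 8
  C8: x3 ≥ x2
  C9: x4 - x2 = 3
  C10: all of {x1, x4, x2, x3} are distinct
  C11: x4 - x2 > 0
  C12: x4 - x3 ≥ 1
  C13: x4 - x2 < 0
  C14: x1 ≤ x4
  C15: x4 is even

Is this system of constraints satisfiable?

Unsatisfiable

Constraints 2, 5, 8, and 13 give x1 < x4, x4 < x2, x2 ≤ x3, x3 < x1. Chaining: x1 < x4 < x2 ≤ x3 < x1, which forces x1 < x1 — impossible.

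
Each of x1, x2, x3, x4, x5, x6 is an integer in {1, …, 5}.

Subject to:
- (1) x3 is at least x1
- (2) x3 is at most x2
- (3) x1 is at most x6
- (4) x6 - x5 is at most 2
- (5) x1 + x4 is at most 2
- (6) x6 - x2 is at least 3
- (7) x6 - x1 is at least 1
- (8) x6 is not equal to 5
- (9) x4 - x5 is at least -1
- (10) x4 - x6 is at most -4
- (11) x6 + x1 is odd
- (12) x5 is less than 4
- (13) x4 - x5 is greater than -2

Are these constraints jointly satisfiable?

Unsatisfiable

Constraints 4, 9, and 10 give x4 − x5 ≥ -1, x5 − x6 ≥ -2, x6 − x4 ≥ 4.
Adding all 3 inequalities: the left sides telescope to 0, and the right sides sum to (-1) + (-2) + 4 = 1. So 0 ≥ 1, which is false.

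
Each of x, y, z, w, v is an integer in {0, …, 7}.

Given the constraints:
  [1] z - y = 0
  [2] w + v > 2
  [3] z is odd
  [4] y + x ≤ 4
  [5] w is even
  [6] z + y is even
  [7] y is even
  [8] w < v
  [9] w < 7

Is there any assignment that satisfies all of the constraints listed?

Constraint 3 makes z odd and constraint 7 makes y even, so z + y must be odd. Constraint 6 says z + y is even — contradiction.

Unsatisfiable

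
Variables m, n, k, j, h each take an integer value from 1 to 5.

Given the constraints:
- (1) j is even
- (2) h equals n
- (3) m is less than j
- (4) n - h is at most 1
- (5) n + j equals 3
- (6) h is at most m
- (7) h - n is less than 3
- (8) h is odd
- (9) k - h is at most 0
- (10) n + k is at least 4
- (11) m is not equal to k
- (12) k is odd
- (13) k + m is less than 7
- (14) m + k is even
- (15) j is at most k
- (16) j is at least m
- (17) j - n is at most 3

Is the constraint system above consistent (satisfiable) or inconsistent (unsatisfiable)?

Unsatisfiable

Constraints 3, 6, 9, and 15 give m < j, j ≤ k, k ≤ h, h ≤ m. Chaining: m < j ≤ k ≤ h ≤ m, which forces m < m — impossible.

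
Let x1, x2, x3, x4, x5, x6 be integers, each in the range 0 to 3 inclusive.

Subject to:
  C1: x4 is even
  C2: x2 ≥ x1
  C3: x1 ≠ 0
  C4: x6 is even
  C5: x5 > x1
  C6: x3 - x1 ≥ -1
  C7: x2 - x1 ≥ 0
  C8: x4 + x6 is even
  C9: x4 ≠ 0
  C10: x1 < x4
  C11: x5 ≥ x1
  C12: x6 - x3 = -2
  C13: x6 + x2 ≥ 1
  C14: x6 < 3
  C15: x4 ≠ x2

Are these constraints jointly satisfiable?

Satisfiable

The assignment x1 = 1, x2 = 3, x3 = 2, x4 = 2, x5 = 3, x6 = 0 works:
  constraint 6 holds since x3 - x1 = 1.
  constraint 7 holds since x2 - x1 = 2.
The rest check out directly.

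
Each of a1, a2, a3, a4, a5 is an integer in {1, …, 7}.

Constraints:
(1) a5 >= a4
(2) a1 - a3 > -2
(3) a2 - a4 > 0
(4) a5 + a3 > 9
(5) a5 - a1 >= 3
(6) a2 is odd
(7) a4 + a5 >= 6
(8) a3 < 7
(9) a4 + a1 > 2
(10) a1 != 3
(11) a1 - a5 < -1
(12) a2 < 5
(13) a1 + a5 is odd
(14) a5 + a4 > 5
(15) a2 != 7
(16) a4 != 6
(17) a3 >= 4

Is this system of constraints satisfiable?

Setting (a1, a2, a3, a4, a5) = (4, 3, 4, 1, 7) satisfies everything: constraint 2: a1 - a3 = 0; constraint 3: a2 - a4 = 2, and the others follow.

Satisfiable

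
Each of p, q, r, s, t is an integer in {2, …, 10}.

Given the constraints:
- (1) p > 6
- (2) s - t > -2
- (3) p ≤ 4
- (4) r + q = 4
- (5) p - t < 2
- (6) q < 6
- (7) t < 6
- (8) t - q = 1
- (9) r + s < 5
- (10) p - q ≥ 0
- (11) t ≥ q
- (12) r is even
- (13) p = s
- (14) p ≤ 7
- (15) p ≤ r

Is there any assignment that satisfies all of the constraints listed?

From constraint 1: p ≥ 7. From constraint 3: p ≤ 4. But 4 < 7, so no value of p works.

Unsatisfiable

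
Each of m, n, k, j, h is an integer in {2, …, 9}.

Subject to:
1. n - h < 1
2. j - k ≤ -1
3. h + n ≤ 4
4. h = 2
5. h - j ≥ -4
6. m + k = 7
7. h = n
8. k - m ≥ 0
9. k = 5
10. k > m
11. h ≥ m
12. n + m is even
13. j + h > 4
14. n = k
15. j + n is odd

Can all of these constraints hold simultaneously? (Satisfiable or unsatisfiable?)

Constraint 4 fixes h = 2 and constraint 9 fixes k = 5. Constraints 7 and 14 give h = n = k, so h = k. But 2 ≠ 5 — contradiction.

Unsatisfiable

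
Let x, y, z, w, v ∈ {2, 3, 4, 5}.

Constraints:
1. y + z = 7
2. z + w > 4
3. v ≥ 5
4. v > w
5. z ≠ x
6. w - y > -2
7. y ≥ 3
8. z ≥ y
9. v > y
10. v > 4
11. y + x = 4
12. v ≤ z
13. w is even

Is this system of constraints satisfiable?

Unsatisfiable

From constraint 7: y ≥ 3. From constraints 3 and 12: z ≥ v ≥ 5. Hence y + z ≥ 8. But constraint 1 requires y + z = 7, and 7 < 8. Contradiction.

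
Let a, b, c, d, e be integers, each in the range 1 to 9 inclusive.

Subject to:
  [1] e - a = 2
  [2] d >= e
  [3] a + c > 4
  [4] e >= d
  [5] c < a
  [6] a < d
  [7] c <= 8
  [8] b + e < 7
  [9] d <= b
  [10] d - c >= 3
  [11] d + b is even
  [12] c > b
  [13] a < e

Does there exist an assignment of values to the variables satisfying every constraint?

Constraints 2, 5, 9, 12, and 13 give a < e, e ≤ d, d ≤ b, b < c, c < a. Chaining: a < e ≤ d ≤ b < c < a, which forces a < a — impossible.

Unsatisfiable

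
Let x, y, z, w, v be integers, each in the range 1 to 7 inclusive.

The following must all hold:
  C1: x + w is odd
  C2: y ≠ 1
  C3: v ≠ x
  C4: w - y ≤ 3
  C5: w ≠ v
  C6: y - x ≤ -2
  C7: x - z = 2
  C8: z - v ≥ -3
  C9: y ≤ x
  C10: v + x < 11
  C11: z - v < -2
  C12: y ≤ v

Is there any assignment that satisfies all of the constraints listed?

Satisfiable

The assignment x = 4, y = 2, z = 2, w = 3, v = 5 works:
  constraint 4 holds since w - y = 1.
  constraint 6 holds since y - x = -2.
The rest check out directly.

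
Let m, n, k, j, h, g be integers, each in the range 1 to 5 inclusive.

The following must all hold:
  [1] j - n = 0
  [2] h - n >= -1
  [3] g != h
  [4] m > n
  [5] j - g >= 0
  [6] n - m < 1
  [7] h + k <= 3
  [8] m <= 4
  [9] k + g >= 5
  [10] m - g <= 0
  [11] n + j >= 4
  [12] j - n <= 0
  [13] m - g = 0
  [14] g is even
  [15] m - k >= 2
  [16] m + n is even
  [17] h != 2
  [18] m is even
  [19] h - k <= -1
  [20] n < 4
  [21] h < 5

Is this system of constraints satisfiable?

Unsatisfiable

Constraints 2, 5, 10, 12, 15, and 19 give k − h ≥ 1, h − n ≥ -1, n − j ≥ 0, j − g ≥ 0, g − m ≥ 0, m − k ≥ 2.
Adding all 6 inequalities: the left sides telescope to 0, and the right sides sum to 1 + (-1) + 0 + 0 + 0 + 2 = 2. So 0 ≥ 2, which is false.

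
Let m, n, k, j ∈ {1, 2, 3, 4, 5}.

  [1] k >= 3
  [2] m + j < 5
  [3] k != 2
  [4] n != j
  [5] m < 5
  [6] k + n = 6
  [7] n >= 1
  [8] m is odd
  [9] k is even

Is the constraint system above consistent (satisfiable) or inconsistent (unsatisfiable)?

Try m = 1, n = 2, k = 4, j = 1.
Check constraint 2: m + j = 2; constraint 6: k + n = 6; constraint 8: m = 1 is odd. The remaining constraints are straightforward to verify.

Satisfiable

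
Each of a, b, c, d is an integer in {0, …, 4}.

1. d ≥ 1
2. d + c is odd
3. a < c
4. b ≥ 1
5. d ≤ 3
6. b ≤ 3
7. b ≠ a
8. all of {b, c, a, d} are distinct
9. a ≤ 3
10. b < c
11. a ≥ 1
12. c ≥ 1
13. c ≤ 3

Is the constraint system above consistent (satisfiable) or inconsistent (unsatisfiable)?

Unsatisfiable

Constraints 1, 4, 5, 6, 9, 11, 12, and 13 confine each of b, c, a, d to the 3 values {1, …, 3}.
Constraint 8 requires all 4 of them to be distinct, but only 3 values are available — impossible by the pigeonhole principle.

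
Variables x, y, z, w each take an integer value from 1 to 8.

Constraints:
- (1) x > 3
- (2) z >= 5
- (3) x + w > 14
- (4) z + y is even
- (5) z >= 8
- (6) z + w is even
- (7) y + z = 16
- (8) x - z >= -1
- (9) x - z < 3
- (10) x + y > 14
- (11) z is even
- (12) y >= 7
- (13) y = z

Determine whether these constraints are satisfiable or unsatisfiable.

Setting (x, y, z, w) = (8, 8, 8, 8) satisfies everything: constraint 3: x + w = 16; constraint 7: y + z = 16; constraint 8: x - z = 0, and the others follow.

Satisfiable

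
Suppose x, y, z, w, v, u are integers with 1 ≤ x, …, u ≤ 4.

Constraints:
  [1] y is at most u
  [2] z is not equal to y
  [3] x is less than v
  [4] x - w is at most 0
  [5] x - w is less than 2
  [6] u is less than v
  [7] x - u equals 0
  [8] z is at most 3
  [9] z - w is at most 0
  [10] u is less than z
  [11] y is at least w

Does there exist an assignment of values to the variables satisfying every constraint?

Constraints 1, 9, 10, and 11 give u < z, z ≤ w, w ≤ y, y ≤ u. Chaining: u < z ≤ w ≤ y ≤ u, which forces u < u — impossible.

Unsatisfiable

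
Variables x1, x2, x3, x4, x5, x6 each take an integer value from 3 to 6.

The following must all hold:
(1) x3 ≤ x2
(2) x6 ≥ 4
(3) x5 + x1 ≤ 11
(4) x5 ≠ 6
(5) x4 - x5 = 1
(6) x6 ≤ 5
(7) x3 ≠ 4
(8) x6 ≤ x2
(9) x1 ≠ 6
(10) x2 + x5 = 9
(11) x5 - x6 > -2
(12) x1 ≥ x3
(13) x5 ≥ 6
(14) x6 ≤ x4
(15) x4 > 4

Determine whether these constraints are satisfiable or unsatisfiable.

Unsatisfiable

From constraints 2 and 8: x2 ≥ x6 ≥ 4. From constraint 13: x5 ≥ 6. Hence x2 + x5 ≥ 10. But constraint 10 requires x2 + x5 = 9, and 9 < 10. Contradiction.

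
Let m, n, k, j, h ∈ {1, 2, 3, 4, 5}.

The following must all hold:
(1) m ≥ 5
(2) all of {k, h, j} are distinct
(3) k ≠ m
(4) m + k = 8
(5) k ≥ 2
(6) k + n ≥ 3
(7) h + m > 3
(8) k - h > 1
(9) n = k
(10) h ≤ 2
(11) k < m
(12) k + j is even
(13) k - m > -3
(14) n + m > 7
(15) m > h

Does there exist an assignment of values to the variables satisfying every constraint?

One satisfying assignment is m = 5, n = 3, k = 3, j = 5, h = 1.
For the less obvious constraints — constraint 4: m + k = 8; constraint 6: k + n = 6; constraint 7: h + m = 6 — and the others hold by inspection.

Satisfiable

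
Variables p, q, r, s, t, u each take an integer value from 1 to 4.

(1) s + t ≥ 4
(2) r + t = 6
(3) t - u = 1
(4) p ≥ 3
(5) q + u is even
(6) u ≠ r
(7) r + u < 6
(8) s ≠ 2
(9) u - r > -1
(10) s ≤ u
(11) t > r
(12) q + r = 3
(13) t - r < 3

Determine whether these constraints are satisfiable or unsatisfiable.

Try p = 4, q = 1, r = 2, s = 3, t = 4, u = 3.
Check constraint 1: s + t = 7; constraint 2: r + t = 6. The remaining constraints are straightforward to verify.

Satisfiable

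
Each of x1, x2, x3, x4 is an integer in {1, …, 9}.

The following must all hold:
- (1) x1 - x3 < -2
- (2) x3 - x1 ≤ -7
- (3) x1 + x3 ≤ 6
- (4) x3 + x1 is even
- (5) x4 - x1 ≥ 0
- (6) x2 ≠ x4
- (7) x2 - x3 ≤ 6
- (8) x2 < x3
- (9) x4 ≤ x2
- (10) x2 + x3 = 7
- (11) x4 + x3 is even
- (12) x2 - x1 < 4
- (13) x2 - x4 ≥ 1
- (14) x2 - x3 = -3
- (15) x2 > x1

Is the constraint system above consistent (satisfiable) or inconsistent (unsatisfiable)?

Constraints 2, 5, 7, and 13 give x4 − x1 ≥ 0, x1 − x3 ≥ 7, x3 − x2 ≥ -6, x2 − x4 ≥ 1.
Adding all 4 inequalities: the left sides telescope to 0, and the right sides sum to 0 + 7 + (-6) + 1 = 2. So 0 ≥ 2, which is false.

Unsatisfiable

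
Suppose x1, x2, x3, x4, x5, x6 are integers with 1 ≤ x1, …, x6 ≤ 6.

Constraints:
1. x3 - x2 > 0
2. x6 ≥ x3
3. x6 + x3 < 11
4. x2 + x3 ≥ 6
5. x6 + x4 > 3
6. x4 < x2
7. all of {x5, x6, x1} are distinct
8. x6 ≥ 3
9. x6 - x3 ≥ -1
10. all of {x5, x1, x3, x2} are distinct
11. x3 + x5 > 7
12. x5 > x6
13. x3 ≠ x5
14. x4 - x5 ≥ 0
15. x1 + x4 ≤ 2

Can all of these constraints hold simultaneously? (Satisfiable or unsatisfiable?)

Constraints 1, 2, 6, 12, and 14 give x3 ≤ x6, x6 < x5, x5 ≤ x4, x4 < x2, x2 < x3. Chaining: x3 ≤ x6 < x5 ≤ x4 < x2 < x3, which forces x3 < x3 — impossible.

Unsatisfiable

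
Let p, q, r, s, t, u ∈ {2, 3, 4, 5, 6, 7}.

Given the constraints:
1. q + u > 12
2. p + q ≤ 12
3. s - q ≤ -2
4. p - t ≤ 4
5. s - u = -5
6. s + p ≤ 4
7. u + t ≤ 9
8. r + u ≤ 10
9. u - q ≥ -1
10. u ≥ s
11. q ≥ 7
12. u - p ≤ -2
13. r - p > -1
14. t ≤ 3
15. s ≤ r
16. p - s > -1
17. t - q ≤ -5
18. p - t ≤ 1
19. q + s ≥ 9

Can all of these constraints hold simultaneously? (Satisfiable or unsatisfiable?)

Constraints 4, 9, 12, and 17 give t − p ≥ -4, p − u ≥ 2, u − q ≥ -1, q − t ≥ 5.
Adding all 4 inequalities: the left sides telescope to 0, and the right sides sum to (-4) + 2 + (-1) + 5 = 2. So 0 ≥ 2, which is false.

Unsatisfiable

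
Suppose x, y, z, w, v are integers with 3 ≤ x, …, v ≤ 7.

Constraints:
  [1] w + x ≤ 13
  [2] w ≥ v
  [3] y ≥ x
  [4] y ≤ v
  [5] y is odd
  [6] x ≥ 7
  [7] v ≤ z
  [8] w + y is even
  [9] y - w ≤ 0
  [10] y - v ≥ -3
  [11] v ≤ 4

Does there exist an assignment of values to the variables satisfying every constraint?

Unsatisfiable

From constraints 3 and 6: y ≥ x and x ≥ 7, so y ≥ 7. From constraints 4 and 11: y ≤ v and v ≤ 4, so y ≤ 4. But 4 < 7, so no value of y works.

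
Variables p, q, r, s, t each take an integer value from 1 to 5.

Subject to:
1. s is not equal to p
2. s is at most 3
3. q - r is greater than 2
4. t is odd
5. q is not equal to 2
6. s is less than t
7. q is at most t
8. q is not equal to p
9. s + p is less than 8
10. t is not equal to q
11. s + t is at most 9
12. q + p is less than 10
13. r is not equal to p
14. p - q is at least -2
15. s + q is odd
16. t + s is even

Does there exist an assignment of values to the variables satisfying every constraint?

Satisfiable

One satisfying assignment is p = 5, q = 4, r = 1, s = 1, t = 5.
For the less obvious constraints — constraint 3: q - r = 3; constraint 9: s + p = 6 — and the others hold by inspection.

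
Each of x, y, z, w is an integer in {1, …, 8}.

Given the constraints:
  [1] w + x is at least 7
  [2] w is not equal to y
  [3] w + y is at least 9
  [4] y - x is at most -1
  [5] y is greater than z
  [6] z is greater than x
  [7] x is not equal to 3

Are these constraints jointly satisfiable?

Constraints 4, 5, and 6 give z < y, y < x, x < z. Chaining: z < y < x < z, which forces z < z — impossible.

Unsatisfiable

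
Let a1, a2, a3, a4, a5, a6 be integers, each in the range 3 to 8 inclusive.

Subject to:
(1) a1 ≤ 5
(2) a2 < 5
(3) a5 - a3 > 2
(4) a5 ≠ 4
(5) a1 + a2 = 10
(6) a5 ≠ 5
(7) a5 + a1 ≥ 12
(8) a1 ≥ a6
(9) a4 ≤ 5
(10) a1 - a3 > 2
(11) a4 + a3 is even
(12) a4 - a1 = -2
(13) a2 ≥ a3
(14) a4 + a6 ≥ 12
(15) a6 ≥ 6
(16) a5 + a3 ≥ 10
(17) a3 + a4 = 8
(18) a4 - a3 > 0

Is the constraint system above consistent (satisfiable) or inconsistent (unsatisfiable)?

From constraint 9: a4 ≤ 5. From constraints 1 and 8: a6 ≤ a1 ≤ 5. Hence a4 + a6 ≤ 10. But constraint 14 requires a4 + a6 ≥ 12, and 12 > 10. Contradiction.

Unsatisfiable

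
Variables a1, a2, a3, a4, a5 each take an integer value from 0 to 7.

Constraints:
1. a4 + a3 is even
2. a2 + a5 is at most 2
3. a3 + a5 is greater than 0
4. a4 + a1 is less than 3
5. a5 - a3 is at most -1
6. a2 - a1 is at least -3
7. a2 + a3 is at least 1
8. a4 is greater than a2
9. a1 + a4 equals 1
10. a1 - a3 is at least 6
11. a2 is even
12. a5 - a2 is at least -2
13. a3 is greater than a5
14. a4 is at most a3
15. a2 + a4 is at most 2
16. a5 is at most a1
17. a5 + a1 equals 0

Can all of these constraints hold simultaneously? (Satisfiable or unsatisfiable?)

Constraints 5, 6, 10, and 12 give a3 − a5 ≥ 1, a5 − a2 ≥ -2, a2 − a1 ≥ -3, a1 − a3 ≥ 6.
Adding all 4 inequalities: the left sides telescope to 0, and the right sides sum to 1 + (-2) + (-3) + 6 = 2. So 0 ≥ 2, which is false.

Unsatisfiable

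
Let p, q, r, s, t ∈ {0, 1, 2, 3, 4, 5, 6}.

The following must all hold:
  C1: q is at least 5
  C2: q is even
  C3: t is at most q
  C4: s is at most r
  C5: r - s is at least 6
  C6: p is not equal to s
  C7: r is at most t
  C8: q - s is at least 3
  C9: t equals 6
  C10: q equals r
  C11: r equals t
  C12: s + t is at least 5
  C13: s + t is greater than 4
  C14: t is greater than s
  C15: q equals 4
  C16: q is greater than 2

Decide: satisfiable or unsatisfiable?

Unsatisfiable

Constraint 15 fixes q = 4 and constraint 9 fixes t = 6. Constraints 10 and 11 give q = r = t, so q = t. But 4 ≠ 6 — contradiction.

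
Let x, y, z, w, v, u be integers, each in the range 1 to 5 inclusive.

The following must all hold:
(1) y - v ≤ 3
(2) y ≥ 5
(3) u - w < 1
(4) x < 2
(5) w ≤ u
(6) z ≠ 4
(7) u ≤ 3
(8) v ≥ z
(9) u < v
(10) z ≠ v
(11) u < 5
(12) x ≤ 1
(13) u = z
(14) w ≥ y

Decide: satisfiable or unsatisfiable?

Unsatisfiable

From constraints 2 and 14: w ≥ y and y ≥ 5, so w ≥ 5. From constraints 5 and 7: w ≤ u and u ≤ 3, so w ≤ 3. But 3 < 5, so no value of w works.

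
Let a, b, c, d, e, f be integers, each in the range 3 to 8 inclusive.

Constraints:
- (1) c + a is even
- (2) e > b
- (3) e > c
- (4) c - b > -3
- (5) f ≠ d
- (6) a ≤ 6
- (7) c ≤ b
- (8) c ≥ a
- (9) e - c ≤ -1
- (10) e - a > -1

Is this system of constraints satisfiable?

Constraints 2, 7, and 9 give e < c, c ≤ b, b < e. Chaining: e < c ≤ b < e, which forces e < e — impossible.

Unsatisfiable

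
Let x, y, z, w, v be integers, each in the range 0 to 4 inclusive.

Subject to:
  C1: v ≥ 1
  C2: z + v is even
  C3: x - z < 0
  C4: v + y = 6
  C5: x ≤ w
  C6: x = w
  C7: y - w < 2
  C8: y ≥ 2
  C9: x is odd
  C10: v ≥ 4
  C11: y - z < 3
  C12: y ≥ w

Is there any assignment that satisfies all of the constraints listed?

Setting (x, y, z, w, v) = (1, 2, 2, 1, 4) satisfies everything: constraint 3: x - z = -1; constraint 4: v + y = 6, and the others follow.

Satisfiable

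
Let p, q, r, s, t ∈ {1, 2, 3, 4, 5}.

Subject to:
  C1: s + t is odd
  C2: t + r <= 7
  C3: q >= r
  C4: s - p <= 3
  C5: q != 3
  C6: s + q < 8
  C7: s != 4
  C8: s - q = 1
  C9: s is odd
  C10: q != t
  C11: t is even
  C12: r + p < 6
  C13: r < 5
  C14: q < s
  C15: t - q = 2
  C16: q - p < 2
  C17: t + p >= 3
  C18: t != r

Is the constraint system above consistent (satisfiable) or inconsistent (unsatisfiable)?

One satisfying assignment is p = 2, q = 2, r = 1, s = 3, t = 4.
For the less obvious constraints — constraint 2: t + r = 5; constraint 4: s - p = 1; constraint 6: s + q = 5 — and the others hold by inspection.

Satisfiable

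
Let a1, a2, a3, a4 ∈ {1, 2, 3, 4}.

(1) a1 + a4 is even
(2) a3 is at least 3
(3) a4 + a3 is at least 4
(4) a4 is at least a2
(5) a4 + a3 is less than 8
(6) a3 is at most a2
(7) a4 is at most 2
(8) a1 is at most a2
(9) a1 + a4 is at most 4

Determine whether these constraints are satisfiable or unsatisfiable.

From constraints 2 and 6: a2 ≥ a3 and a3 ≥ 3, so a2 ≥ 3. From constraints 4 and 7: a2 ≤ a4 and a4 ≤ 2, so a2 ≤ 2. But 2 < 3, so no value of a2 works.

Unsatisfiable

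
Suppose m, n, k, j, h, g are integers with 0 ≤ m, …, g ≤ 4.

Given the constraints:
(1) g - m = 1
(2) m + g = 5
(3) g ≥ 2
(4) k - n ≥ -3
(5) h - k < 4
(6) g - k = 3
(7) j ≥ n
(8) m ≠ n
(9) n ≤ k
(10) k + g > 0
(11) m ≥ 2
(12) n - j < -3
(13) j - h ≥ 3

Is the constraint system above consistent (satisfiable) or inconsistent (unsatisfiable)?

Satisfiable

Try m = 2, n = 0, k = 0, j = 4, h = 1, g = 3.
Check constraint 1: g - m = 1; constraint 2: m + g = 5; constraint 4: k - n = 0. The remaining constraints are straightforward to verify.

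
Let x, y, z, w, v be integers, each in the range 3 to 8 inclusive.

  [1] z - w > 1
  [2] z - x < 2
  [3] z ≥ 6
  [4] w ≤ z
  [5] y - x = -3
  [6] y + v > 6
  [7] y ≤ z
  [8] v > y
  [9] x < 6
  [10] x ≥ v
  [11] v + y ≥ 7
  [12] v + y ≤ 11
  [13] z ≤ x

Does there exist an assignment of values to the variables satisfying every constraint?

Unsatisfiable

From constraints 3 and 13: x ≥ z and z ≥ 6, so x ≥ 6. From constraint 9: x ≤ 5. But 5 < 6, so no value of x works.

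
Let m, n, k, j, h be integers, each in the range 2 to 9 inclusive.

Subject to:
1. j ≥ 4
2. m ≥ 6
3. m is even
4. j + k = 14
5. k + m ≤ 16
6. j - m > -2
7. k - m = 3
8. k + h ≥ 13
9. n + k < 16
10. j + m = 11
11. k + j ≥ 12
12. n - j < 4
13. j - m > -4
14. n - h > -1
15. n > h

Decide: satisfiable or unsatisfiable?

The assignment m = 6, n = 6, k = 9, j = 5, h = 4 works:
  constraint 4 holds since j + k = 14.
  constraint 5 holds since k + m = 15.
The rest check out directly.

Satisfiable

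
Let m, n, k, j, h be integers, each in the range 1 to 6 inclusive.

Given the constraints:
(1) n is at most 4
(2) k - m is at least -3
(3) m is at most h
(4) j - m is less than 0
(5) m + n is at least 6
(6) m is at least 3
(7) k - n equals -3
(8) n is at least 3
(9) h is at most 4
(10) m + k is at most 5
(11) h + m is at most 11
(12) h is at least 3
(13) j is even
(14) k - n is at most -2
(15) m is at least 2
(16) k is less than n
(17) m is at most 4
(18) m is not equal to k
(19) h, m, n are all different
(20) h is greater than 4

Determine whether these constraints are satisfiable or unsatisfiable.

Constraints 1, 6, 8, 9, 12, and 17 confine each of h, m, n to the 2 values {3, 4}.
Constraint 19 requires all 3 of them to be distinct, but only 2 values are available — impossible by the pigeonhole principle.

Unsatisfiable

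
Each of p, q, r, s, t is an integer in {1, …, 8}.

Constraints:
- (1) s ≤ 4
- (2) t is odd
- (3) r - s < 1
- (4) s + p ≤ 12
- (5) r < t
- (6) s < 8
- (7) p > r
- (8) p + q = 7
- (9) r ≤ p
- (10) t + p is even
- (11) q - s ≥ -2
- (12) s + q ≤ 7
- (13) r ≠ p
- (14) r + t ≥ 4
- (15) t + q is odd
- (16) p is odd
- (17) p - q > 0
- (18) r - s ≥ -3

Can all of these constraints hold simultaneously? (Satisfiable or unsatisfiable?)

Satisfiable

Setting (p, q, r, s, t) = (5, 2, 2, 4, 5) satisfies everything: constraint 3: r - s = -2; constraint 4: s + p = 9; constraint 8: p + q = 7, and the others follow.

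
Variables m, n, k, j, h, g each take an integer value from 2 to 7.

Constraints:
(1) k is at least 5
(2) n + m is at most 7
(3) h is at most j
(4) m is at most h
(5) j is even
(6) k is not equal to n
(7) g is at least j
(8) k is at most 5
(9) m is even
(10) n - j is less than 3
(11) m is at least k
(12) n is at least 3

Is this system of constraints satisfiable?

From constraint 12: n ≥ 3. From constraints 1 and 11: m ≥ k ≥ 5. Hence n + m ≥ 8. But constraint 2 requires n + m ≤ 7, and 7 < 8. Contradiction.

Unsatisfiable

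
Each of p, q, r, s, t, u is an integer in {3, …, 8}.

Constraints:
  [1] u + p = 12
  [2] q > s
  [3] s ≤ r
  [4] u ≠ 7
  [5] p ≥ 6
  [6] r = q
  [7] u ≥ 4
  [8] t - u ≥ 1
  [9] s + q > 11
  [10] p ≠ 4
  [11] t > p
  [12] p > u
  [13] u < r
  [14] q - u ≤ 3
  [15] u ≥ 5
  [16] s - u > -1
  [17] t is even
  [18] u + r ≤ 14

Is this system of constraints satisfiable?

Satisfiable

Take p = 7, q = 7, r = 7, s = 6, t = 8, u = 5. Then constraint 1: u + p = 12; constraint 8: t - u = 3; constraint 9: s + q = 13, and every other listed constraint is also met.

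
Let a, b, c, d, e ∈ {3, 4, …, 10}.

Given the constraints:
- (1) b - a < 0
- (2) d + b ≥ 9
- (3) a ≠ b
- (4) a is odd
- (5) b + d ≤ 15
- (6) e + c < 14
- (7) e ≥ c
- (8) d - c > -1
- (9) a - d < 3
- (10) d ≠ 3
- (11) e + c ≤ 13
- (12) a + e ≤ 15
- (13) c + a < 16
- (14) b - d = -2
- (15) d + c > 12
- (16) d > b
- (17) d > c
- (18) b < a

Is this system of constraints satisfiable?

Setting (a, b, c, d, e) = (7, 5, 6, 7, 7) satisfies everything: constraint 1: b - a = -2; constraint 2: d + b = 12, and the others follow.

Satisfiable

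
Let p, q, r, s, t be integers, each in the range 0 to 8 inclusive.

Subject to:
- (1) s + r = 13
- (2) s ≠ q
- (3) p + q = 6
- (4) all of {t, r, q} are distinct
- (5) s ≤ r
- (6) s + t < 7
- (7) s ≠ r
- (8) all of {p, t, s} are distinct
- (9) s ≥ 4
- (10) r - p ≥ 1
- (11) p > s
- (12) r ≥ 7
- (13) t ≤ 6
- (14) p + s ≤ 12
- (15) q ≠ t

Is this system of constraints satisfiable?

One satisfying assignment is p = 6, q = 0, r = 8, s = 5, t = 1.
For the less obvious constraints — constraint 1: s + r = 13; constraint 3: p + q = 6 — and the others hold by inspection.

Satisfiable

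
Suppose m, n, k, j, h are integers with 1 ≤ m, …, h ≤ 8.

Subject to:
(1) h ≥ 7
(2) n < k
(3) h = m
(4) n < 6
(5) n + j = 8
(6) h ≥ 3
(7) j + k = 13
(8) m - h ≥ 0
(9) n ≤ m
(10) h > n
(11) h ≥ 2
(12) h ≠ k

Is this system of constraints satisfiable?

Setting (m, n, k, j, h) = (7, 1, 6, 7, 7) satisfies everything: constraint 5: n + j = 8; constraint 7: j + k = 13; constraint 8: m - h = 0, and the others follow.

Satisfiable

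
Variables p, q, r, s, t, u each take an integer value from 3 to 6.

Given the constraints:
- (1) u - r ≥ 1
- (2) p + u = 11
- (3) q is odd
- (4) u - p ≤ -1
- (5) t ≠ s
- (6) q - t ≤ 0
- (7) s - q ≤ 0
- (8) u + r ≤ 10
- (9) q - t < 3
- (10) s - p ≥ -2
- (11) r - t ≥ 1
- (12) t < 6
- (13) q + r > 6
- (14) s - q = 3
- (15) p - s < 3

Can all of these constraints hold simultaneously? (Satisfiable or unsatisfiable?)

Constraints 1, 4, 6, 7, 10, and 11 give p − u ≥ 1, u − r ≥ 1, r − t ≥ 1, t − q ≥ 0, q − s ≥ 0, s − p ≥ -2.
Adding all 6 inequalities: the left sides telescope to 0, and the right sides sum to 1 + 1 + 1 + 0 + 0 + (-2) = 1. So 0 ≥ 1, which is false.

Unsatisfiable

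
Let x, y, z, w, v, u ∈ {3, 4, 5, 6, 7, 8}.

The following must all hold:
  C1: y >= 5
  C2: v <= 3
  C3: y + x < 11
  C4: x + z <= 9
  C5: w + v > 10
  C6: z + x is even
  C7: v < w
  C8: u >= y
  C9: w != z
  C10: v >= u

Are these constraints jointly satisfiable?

Unsatisfiable

From constraints 1 and 8: u ≥ y and y ≥ 5, so u ≥ 5. From constraints 2 and 10: u ≤ v and v ≤ 3, so u ≤ 3. But 3 < 5, so no value of u works.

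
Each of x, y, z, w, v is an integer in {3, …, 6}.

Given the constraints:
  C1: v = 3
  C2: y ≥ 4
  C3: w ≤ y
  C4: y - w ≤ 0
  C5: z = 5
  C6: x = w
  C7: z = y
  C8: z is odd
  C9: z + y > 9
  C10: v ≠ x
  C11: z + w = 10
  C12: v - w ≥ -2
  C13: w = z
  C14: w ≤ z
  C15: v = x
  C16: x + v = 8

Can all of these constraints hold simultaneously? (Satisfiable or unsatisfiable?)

Constraint 1 fixes v = 3 and constraint 5 fixes z = 5. Constraints 6, 13, and 15 give v = x = w = z, so v = z. But 3 ≠ 5 — contradiction.

Unsatisfiable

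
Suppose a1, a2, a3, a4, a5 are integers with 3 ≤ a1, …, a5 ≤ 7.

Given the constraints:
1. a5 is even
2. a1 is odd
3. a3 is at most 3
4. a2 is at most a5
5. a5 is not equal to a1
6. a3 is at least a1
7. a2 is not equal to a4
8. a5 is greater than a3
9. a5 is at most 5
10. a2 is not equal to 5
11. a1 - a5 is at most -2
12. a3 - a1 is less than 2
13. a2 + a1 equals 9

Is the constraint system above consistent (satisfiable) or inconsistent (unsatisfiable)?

Unsatisfiable

From constraints 4 and 9: a2 ≤ a5 ≤ 5. From constraints 3 and 6: a1 ≤ a3 ≤ 3. Hence a2 + a1 ≤ 8. But constraint 13 requires a2 + a1 = 9, and 9 > 8. Contradiction.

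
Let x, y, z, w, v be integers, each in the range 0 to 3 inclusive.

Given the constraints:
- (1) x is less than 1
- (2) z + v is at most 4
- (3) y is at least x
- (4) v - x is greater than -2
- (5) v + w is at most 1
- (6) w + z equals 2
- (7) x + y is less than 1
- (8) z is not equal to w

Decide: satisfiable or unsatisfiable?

Satisfiable

Setting (x, y, z, w, v) = (0, 0, 2, 0, 1) satisfies everything: constraint 2: z + v = 3; constraint 4: v - x = 1, and the others follow.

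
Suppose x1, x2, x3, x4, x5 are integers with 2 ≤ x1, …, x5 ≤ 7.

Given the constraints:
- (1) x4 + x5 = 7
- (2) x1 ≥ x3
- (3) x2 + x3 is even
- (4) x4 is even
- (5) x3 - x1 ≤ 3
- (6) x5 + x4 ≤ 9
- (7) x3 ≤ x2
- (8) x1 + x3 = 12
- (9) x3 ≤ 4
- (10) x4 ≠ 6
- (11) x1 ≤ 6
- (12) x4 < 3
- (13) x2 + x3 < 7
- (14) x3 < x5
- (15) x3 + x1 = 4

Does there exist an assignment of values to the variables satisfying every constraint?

Unsatisfiable

From constraint 11: x1 ≤ 6. From constraint 9: x3 ≤ 4. Hence x1 + x3 ≤ 10. But constraint 8 requires x1 + x3 = 12, and 12 > 10. Contradiction.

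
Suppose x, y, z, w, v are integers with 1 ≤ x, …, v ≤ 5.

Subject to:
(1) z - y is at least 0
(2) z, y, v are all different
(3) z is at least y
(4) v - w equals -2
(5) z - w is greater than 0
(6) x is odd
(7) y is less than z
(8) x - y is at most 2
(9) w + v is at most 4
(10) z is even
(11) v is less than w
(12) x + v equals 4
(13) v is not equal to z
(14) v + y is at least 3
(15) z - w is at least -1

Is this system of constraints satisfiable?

Satisfiable

Take x = 3, y = 2, z = 4, w = 3, v = 1. Then constraint 1: z - y = 2; constraint 4: v - w = -2; constraint 5: z - w = 1, and every other listed constraint is also met.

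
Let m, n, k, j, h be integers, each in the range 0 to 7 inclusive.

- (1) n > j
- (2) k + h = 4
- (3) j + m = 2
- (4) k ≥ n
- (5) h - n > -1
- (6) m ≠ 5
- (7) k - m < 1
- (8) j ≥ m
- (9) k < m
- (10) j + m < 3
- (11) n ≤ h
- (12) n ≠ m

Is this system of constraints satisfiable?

Constraints 1, 4, 8, and 9 give m ≤ j, j < n, n ≤ k, k < m. Chaining: m ≤ j < n ≤ k < m, which forces m < m — impossible.

Unsatisfiable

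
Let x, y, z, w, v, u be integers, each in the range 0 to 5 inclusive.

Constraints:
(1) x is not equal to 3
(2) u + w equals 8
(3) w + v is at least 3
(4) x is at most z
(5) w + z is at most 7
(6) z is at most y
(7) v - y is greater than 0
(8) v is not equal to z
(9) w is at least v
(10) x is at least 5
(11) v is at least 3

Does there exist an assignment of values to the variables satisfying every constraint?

From constraints 9 and 11: w ≥ v ≥ 3. From constraints 4 and 10: z ≥ x ≥ 5. Hence w + z ≥ 8. But constraint 5 requires w + z ≤ 7, and 7 < 8. Contradiction.

Unsatisfiable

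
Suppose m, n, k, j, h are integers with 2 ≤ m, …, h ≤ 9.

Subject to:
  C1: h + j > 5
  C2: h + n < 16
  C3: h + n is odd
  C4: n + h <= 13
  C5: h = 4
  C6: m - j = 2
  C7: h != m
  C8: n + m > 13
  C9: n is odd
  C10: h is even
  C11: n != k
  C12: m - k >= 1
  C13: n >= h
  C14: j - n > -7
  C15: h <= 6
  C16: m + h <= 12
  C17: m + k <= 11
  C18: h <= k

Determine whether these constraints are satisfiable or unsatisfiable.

Satisfiable

Try m = 5, n = 9, k = 4, j = 3, h = 4.
Check constraint 1: h + j = 7; constraint 2: h + n = 13. The remaining constraints are straightforward to verify.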